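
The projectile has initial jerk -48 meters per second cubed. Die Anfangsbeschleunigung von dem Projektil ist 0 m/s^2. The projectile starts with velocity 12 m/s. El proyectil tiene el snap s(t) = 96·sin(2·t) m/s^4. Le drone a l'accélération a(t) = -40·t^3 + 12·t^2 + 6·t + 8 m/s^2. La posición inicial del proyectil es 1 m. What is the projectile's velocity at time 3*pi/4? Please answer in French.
En partant du snap s(t) = 96·sin(2·t), nous prenons 3 primitives. En intégrant le snap et en utilisant la condition initiale j(0) = -48, nous obtenons j(t) = -48·cos(2·t). En intégrant le jerk et en utilisant la condition initiale a(0) = 0, nous obtenons a(t) = -24·sin(2·t). En prenant ∫a(t)dt et en appliquant v(0) = 12, nous trouvons v(t) = 12·cos(2·t). De l'équation de la vitesse v(t) = 12·cos(2·t), nous substituons t = 3*pi/4 pour obtenir v = 0.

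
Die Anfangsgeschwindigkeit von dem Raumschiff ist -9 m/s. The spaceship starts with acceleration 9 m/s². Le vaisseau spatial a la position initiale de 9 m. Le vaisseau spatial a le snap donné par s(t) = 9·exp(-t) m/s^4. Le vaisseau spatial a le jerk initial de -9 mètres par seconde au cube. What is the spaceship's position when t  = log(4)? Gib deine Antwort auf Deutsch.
Wir müssen die Stammfunktion unserer Gleichung für den Snap s(t) = 9·exp(-t) 4-mal finden. Durch Integration von dem Snap und Verwendung der Anfangsbedingung j(0) = -9, erhalten wir j(t) = -9·exp(-t). Das Integral von dem Ruck ist die Beschleunigung. Mit a(0) = 9 erhalten wir a(t) = 9·exp(-t). Das Integral von der Beschleunigung ist die Geschwindigkeit. Mit v(0) = -9 erhalten wir v(t) = -9·exp(-t). Die Stammfunktion von der Geschwindigkeit ist die Position. Mit x(0) = 9 erhalten wir x(t) = 9·exp(-t). Mit x(t) = 9·exp(-t) und Einsetzen von t = log(4), finden wir x = 9/4.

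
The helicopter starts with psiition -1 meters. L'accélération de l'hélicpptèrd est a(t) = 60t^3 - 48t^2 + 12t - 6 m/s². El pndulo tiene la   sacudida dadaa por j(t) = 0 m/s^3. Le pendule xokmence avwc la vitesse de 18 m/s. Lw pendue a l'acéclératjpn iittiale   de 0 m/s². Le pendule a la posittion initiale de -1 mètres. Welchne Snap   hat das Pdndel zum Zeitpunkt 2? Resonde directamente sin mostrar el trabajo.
Der Snap bei t = 2 ist s = 0.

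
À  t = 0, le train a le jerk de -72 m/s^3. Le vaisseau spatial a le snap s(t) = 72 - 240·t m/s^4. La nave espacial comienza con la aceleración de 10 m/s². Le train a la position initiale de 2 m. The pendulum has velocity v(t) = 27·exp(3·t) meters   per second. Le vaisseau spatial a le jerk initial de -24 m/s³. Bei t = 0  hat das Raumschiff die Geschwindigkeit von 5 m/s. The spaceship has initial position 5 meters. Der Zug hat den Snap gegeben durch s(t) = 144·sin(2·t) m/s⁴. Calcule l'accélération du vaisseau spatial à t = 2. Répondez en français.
Nous devons trouver l'intégrale de notre équation du snap s(t) = 72 - 240·t 2 fois. En prenant ∫s(t)dt et en appliquant j(0) = -24, nous trouvons j(t) = -120·t^2 + 72·t - 24. En intégrant le jerk et en utilisant la condition initiale a(0) = 10, nous obtenons a(t) = -40·t^3 + 36·t^2 - 24·t + 10. De l'équation de l'accélération a(t) = -40·t^3 + 36·t^2 - 24·t + 10, nous substituons t = 2 pour obtenir a = -214.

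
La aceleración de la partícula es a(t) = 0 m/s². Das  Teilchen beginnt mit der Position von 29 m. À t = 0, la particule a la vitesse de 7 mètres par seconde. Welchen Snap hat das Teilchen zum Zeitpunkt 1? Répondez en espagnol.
Debemos derivar nuestra ecuación de la aceleración a(t) = 0 2 veces. Tomando d/dt de a(t), encontramos j(t) = 0. Derivando la sacudida, obtenemos el snap: s(t) = 0. De la ecuación del snap s(t) = 0, sustituimos t = 1 para obtener s = 0.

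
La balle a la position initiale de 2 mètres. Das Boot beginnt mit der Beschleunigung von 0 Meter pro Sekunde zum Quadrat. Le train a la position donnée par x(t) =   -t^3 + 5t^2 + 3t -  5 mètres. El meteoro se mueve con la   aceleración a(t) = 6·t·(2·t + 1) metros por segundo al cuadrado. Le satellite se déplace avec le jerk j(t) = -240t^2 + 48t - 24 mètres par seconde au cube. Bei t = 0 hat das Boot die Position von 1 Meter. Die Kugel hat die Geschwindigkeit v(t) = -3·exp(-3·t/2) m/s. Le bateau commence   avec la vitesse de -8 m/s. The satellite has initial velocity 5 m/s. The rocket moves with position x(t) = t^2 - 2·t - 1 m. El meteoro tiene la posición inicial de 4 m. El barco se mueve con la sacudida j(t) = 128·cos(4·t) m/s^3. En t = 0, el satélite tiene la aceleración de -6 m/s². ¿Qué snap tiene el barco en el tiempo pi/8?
Para resolver esto, necesitamos tomar 1 derivada de nuestra ecuación de la sacudida j(t) = 128·cos(4·t). La derivada de la sacudida da el snap: s(t) = -512·sin(4·t). Usando s(t) = -512·sin(4·t) y sustituyendo t = pi/8, encontramos s = -512.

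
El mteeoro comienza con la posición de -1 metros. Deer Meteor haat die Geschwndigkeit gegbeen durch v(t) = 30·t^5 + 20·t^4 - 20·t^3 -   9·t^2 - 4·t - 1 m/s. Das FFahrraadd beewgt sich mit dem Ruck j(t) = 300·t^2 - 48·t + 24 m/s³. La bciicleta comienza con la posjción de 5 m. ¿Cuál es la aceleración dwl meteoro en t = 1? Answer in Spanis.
Partiendo de la velocidad v(t) = 30·t^5 + 20·t^4 - 20·t^3 - 9·t^2 - 4·t - 1, tomamos 1 derivada. Derivando la velocidad, obtenemos la aceleración: a(t) = 150·t^4 + 80·t^3 - 60·t^2 - 18·t - 4. Tenemos la aceleración a(t) = 150·t^4 + 80·t^3 - 60·t^2 - 18·t - 4. Sustituyendo t = 1: a(1) = 148.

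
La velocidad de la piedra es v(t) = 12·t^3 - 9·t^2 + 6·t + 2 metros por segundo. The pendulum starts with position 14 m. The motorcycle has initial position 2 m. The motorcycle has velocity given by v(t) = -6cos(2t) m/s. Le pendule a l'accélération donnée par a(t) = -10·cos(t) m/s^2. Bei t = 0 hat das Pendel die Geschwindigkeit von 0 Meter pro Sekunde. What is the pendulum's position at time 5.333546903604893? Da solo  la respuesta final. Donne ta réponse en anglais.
At t = 5.333546903604893, x = 9.81977179568189.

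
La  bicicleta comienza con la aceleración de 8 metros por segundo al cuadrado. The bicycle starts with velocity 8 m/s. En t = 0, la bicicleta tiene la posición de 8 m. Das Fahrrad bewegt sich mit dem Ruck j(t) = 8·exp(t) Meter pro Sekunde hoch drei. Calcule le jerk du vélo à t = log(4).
Nous avons le jerk j(t) = 8·exp(t). En substituant t = log(4): j(log(4)) = 32.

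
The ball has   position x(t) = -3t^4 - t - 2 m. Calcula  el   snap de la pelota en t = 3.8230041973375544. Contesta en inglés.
Starting from position x(t) = -3·t^4 - t - 2, we take 4 derivatives. Differentiating position, we get velocity: v(t) = -12·t^3 - 1. Differentiating velocity, we get acceleration: a(t) = -36·t^2. Differentiating acceleration, we get jerk: j(t) = -72·t. Taking d/dt of j(t), we find s(t) = -72. Using s(t) = -72 and substituting t = 3.8230041973375544, we find s = -72.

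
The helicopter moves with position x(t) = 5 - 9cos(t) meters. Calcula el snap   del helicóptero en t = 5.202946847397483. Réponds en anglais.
To solve this, we need to take 4 derivatives of our position equation x(t) = 5 - 9·cos(t). The derivative of position gives velocity: v(t) = 9·sin(t). Taking d/dt of v(t), we find a(t) = 9·cos(t). The derivative of acceleration gives jerk: j(t) = -9·sin(t). Differentiating jerk, we get snap: s(t) = -9·cos(t). We have snap s(t) = -9·cos(t). Substituting t = 5.202946847397483: s(5.202946847397483) = -4.24006235377821.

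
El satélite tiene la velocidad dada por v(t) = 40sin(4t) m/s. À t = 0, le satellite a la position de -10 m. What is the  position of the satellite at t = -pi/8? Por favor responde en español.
Para resolver esto, necesitamos tomar 1 antiderivada de nuestra ecuación de la velocidad v(t) = 40·sin(4·t). La integral de la velocidad es la posición. Usando x(0) = -10, obtenemos x(t) = -10·cos(4·t). Tenemos la posición x(t) = -10·cos(4·t). Sustituyendo t = -pi/8: x(-pi/8) = 0.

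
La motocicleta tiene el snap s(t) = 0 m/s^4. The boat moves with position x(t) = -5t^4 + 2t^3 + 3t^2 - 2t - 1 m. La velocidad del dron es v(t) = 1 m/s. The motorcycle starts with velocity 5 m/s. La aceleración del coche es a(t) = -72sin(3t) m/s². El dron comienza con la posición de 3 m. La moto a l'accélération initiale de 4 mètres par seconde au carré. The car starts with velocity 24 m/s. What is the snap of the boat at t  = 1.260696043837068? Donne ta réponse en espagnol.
Partiendo de la posición x(t) = -5·t^4 + 2·t^3 + 3·t^2 - 2·t - 1, tomamos 4 derivadas. La derivada de la posición da la velocidad: v(t) = -20·t^3 + 6·t^2 + 6·t - 2. Tomando d/dt de v(t), encontramos a(t) = -60·t^2 + 12·t + 6. La derivada de la aceleración da la sacudida: j(t) = 12 - 120·t. Derivando la sacudida, obtenemos el snap: s(t) = -120. Tenemos el snap s(t) = -120. Sustituyendo t = 1.260696043837068: s(1.260696043837068) = -120.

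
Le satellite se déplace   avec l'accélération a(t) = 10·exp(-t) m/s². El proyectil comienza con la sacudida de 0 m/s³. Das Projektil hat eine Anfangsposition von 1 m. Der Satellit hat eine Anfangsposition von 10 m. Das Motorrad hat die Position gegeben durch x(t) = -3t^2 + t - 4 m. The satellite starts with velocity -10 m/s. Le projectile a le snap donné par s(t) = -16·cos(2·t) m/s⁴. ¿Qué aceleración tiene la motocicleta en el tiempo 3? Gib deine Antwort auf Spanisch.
Partiendo de la posición x(t) = -3·t^2 + t - 4, tomamos 2 derivadas. La derivada de la posición da la velocidad: v(t) = 1 - 6·t. Tomando d/dt de v(t), encontramos a(t) = -6. Usando a(t) = -6 y sustituyendo t = 3, encontramos a = -6.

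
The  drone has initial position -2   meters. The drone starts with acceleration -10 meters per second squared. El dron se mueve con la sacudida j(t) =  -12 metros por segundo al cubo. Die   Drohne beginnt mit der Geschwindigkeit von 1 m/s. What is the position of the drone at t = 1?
To find the answer, we compute 3 integrals of j(t) = -12. The integral of jerk, with a(0) = -10, gives acceleration: a(t) = -12·t - 10. The antiderivative of acceleration is velocity. Using v(0) = 1, we get v(t) = -6·t^2 - 10·t + 1. The antiderivative of velocity, with x(0) = -2, gives position: x(t) = -2·t^3 - 5·t^2 + t - 2. From the given position equation x(t) = -2·t^3 - 5·t^2 + t - 2, we substitute t = 1 to get x = -8.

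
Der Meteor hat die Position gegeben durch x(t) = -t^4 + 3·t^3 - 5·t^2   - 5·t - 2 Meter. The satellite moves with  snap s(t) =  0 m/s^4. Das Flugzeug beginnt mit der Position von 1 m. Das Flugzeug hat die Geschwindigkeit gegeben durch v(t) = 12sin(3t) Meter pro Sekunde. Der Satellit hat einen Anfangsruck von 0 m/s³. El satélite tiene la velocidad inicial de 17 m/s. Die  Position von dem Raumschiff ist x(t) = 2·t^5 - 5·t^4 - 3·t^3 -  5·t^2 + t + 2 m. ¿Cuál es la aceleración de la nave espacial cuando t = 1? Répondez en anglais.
Starting from position x(t) = 2·t^5 - 5·t^4 - 3·t^3 - 5·t^2 + t + 2, we take 2 derivatives. Differentiating position, we get velocity: v(t) = 10·t^4 - 20·t^3 - 9·t^2 - 10·t + 1. Differentiating velocity, we get acceleration: a(t) = 40·t^3 - 60·t^2 - 18·t - 10. From the given acceleration equation a(t) = 40·t^3 - 60·t^2 - 18·t - 10, we substitute t = 1 to get a = -48.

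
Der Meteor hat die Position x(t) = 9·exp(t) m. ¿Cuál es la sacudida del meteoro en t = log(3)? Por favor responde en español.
Para resolver esto, necesitamos tomar 3 derivadas de nuestra ecuación de la posición x(t) = 9·exp(t). Tomando d/dt de x(t), encontramos v(t) = 9·exp(t). La derivada de la velocidad da la aceleración: a(t) = 9·exp(t). La derivada de la aceleración da la sacudida: j(t) = 9·exp(t). Tenemos la sacudida j(t) = 9·exp(t). Sustituyendo t = log(3): j(log(3)) = 27.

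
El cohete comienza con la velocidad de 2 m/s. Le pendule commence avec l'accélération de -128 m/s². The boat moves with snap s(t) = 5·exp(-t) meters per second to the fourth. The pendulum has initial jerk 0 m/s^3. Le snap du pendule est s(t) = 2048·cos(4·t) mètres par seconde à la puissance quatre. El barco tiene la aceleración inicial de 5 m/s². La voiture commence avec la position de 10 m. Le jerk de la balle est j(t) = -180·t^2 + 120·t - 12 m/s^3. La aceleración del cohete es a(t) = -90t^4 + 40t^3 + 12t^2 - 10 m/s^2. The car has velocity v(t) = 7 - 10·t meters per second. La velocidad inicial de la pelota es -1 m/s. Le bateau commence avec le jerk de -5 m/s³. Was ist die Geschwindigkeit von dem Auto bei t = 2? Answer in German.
Mit v(t) = 7 - 10·t und Einsetzen von t = 2, finden wir v = -13.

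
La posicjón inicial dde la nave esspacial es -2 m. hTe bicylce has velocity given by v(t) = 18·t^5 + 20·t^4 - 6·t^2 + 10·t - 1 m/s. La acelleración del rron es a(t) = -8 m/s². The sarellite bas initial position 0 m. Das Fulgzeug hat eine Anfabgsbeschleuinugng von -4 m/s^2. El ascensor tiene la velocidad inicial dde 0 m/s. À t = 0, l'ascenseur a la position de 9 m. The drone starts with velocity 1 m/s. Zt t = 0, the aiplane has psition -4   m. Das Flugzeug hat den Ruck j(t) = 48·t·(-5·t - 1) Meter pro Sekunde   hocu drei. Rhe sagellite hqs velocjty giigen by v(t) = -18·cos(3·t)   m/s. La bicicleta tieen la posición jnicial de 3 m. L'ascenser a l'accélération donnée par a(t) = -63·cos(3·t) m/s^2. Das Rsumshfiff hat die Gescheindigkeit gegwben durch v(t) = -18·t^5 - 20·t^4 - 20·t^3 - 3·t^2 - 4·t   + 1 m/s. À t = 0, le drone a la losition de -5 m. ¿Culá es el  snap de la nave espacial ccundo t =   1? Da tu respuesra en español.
Debemos derivar nuestra ecuación de la velocidad v(t) = -18·t^5 - 20·t^4 - 20·t^3 - 3·t^2 - 4·t + 1 3 veces. Derivando la velocidad, obtenemos la aceleración: a(t) = -90·t^4 - 80·t^3 - 60·t^2 - 6·t - 4. Derivando la aceleración, obtenemos la sacudida: j(t) = -360·t^3 - 240·t^2 - 120·t - 6. La derivada de la sacudida da el snap: s(t) = -1080·t^2 - 480·t - 120. Usando s(t) = -1080·t^2 - 480·t - 120 y sustituyendo t = 1, encontramos s = -1680.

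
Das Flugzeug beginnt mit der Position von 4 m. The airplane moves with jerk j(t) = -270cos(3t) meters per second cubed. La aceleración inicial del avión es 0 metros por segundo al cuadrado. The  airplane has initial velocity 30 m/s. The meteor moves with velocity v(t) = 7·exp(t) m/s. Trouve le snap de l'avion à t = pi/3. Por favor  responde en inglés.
Starting from jerk j(t) = -270·cos(3·t), we take 1 derivative. The derivative of jerk gives snap: s(t) = 810·sin(3·t). From the given snap equation s(t) = 810·sin(3·t), we substitute t = pi/3 to get s = 0.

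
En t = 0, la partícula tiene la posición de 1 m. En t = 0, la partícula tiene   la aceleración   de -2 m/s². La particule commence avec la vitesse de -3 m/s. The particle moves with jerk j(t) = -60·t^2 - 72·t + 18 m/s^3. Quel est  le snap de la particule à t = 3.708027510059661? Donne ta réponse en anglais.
To solve this, we need to take 1 derivative of our jerk equation j(t) = -60·t^2 - 72·t + 18. Differentiating jerk, we get snap: s(t) = -120·t - 72. From the given snap equation s(t) = -120·t - 72, we substitute t = 3.708027510059661 to get s = -516.963301207159.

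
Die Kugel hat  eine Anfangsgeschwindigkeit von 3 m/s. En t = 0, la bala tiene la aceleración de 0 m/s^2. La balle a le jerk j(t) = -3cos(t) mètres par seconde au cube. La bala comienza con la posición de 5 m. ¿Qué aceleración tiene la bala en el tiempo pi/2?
Necesitamos integrar nuestra ecuación de la sacudida j(t) = -3·cos(t) 1 vez. Integrando la sacudida y usando la condición inicial a(0) = 0, obtenemos a(t) = -3·sin(t). Tenemos la aceleración a(t) = -3·sin(t). Sustituyendo t = pi/2: a(pi/2) = -3.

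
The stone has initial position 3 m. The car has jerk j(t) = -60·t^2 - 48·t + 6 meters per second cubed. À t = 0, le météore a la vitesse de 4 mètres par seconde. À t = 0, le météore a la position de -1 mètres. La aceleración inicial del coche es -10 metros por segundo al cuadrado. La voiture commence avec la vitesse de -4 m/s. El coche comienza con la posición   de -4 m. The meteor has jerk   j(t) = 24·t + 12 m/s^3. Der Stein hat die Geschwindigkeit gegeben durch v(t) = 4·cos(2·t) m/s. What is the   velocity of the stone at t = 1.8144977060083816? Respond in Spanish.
De la ecuación de la velocidad v(t) = 4·cos(2·t), sustituimos t = 1.8144977060083816 para obtener v = -3.53420884159701.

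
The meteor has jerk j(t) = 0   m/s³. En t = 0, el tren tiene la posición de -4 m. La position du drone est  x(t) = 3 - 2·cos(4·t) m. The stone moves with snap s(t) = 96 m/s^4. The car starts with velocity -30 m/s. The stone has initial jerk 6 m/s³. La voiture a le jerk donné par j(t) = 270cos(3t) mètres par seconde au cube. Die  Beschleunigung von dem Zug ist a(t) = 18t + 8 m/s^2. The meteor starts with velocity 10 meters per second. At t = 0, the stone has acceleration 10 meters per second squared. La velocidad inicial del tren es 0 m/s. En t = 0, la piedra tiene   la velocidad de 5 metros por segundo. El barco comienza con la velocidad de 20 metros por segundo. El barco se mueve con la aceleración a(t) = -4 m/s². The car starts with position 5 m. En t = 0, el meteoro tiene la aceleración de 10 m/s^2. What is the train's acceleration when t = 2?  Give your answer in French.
Nous avons l'accélération a(t) = 18·t + 8. En substituant t = 2: a(2) = 44.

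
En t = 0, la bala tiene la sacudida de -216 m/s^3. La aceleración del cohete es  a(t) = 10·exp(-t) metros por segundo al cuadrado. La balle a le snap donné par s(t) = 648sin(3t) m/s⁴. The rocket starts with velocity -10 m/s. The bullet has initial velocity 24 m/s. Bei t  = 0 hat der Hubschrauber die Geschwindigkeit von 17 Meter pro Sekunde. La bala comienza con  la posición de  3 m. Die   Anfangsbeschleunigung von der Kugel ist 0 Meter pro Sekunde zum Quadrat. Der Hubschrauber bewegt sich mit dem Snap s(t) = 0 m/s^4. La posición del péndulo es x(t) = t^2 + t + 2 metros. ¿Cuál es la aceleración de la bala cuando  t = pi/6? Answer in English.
We must find the antiderivative of our snap equation s(t) = 648·sin(3·t) 2 times. Taking ∫s(t)dt and applying j(0) = -216, we find j(t) = -216·cos(3·t). Integrating jerk and using the initial condition a(0) = 0, we get a(t) = -72·sin(3·t). From the given acceleration equation a(t) = -72·sin(3·t), we substitute t = pi/6 to get a = -72.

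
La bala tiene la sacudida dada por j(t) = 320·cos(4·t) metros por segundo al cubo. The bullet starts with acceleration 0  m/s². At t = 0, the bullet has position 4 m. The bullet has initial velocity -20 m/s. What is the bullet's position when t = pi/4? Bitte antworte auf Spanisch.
Necesitamos integrar nuestra ecuación de la sacudida j(t) = 320·cos(4·t) 3 veces. La integral de la sacudida, con a(0) = 0, da la aceleración: a(t) = 80·sin(4·t). Integrando la aceleración y usando la condición inicial v(0) = -20, obtenemos v(t) = -20·cos(4·t). Integrando la velocidad y usando la condición inicial x(0) = 4, obtenemos x(t) = 4 - 5·sin(4·t). Usando x(t) = 4 - 5·sin(4·t) y sustituyendo t = pi/4, encontramos x = 4.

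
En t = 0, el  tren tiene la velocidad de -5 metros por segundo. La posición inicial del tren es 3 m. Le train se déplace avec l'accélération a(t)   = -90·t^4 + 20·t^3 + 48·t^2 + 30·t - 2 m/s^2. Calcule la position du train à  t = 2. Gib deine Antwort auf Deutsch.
Wir müssen unsere Gleichung für die Beschleunigung a(t) = -90·t^4 + 20·t^3 + 48·t^2 + 30·t - 2 2-mal integrieren. Das Integral von der Beschleunigung, mit v(0) = -5, ergibt die Geschwindigkeit: v(t) = -18·t^5 + 5·t^4 + 16·t^3 + 15·t^2 - 2·t - 5. Das Integral von der Geschwindigkeit, mit x(0) = 3, ergibt die Position: x(t) = -3·t^6 + t^5 + 4·t^4 + 5·t^3 - t^2 - 5·t + 3. Aus der Gleichung für die Position x(t) = -3·t^6 + t^5 + 4·t^4 + 5·t^3 - t^2 - 5·t + 3, setzen wir t = 2 ein und erhalten x = -67.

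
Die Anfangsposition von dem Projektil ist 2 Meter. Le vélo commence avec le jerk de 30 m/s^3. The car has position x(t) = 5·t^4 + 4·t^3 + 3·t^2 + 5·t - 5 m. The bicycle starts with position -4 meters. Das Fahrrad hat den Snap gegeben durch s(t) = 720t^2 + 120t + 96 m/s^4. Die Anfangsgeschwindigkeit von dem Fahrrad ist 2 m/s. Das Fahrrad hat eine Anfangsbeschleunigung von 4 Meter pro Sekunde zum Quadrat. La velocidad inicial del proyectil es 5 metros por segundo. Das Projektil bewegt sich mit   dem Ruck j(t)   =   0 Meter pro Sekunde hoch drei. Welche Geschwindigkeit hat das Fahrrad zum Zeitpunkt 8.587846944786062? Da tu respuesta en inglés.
Starting from snap s(t) = 720·t^2 + 120·t + 96, we take 3 antiderivatives. The antiderivative of snap, with j(0) = 30, gives jerk: j(t) = 240·t^3 + 60·t^2 + 96·t + 30. The antiderivative of jerk is acceleration. Using a(0) = 4, we get a(t) = 60·t^4 + 20·t^3 + 48·t^2 + 30·t + 4. The antiderivative of acceleration, with v(0) = 2, gives velocity: v(t) = 12·t^5 + 5·t^4 + 16·t^3 + 15·t^2 + 4·t + 2. From the given velocity equation v(t) = 12·t^5 + 5·t^4 + 16·t^3 + 15·t^2 + 4·t + 2, we substitute t = 8.587846944786062 to get v = 599007.551850966.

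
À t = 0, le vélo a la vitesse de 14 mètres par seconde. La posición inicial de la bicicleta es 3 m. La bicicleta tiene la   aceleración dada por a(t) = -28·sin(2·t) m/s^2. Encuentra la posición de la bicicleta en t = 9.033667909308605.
Necesitamos integrar nuestra ecuación de la aceleración a(t) = -28·sin(2·t) 2 veces. Integrando la aceleración y usando la condición inicial v(0) = 14, obtenemos v(t) = 14·cos(2·t). Integrando la velocidad y usando la condición inicial x(0) = 3, obtenemos x(t) = 7·sin(2·t) + 3. De la ecuación de la posición x(t) = 7·sin(2·t) + 3, sustituimos t = 9.033667909308605 para obtener x = -1.93399190161821.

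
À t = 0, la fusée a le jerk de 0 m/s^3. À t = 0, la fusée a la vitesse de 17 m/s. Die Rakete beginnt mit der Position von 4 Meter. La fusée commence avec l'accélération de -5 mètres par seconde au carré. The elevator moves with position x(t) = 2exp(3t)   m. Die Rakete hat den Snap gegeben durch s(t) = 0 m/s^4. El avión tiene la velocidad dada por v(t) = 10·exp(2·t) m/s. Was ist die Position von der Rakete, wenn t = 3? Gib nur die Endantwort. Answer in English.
x(3) = 65/2.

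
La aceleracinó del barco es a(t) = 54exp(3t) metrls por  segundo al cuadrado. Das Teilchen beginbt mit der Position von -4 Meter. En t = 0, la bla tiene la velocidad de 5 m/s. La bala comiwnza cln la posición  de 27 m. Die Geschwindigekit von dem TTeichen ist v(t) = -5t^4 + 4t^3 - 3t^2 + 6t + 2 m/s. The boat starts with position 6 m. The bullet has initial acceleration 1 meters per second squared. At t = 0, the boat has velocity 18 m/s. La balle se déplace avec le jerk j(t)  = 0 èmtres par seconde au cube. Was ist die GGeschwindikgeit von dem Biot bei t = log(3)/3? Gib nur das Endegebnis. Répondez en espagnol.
La velocidad en t = log(3)/3 es v = 54.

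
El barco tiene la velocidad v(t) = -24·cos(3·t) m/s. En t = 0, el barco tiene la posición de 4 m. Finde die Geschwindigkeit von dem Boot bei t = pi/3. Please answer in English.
We have velocity v(t) = -24·cos(3·t). Substituting t = pi/3: v(pi/3) = 24.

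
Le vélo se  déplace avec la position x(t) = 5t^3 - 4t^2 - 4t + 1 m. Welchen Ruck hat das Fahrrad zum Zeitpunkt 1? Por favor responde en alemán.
Ausgehend von der Position x(t) = 5·t^3 - 4·t^2 - 4·t + 1, nehmen wir 3 Ableitungen. Mit d/dt von x(t) finden wir v(t) = 15·t^2 - 8·t - 4. Die Ableitung von der Geschwindigkeit ergibt die Beschleunigung: a(t) = 30·t - 8. Durch Ableiten von der Beschleunigung erhalten wir den Ruck: j(t) = 30. Mit j(t) = 30 und Einsetzen von t = 1, finden wir j = 30.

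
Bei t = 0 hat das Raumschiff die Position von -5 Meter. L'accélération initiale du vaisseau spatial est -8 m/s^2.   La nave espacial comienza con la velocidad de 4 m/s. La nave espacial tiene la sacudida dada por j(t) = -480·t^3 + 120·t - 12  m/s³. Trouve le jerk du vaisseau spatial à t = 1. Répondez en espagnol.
De la ecuación de la sacudida j(t) = -480·t^3 + 120·t - 12, sustituimos t = 1 para obtener j = -372.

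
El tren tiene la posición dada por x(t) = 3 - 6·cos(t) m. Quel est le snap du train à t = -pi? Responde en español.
Debemos derivar nuestra ecuación de la posición x(t) = 3 - 6·cos(t) 4 veces. Derivando la posición, obtenemos la velocidad: v(t) = 6·sin(t). La derivada de la velocidad da la aceleración: a(t) = 6·cos(t). Derivando la aceleración, obtenemos la sacudida: j(t) = -6·sin(t). Derivando la sacudida, obtenemos el snap: s(t) = -6·cos(t). Usando s(t) = -6·cos(t) y sustituyendo t = -pi, encontramos s = 6.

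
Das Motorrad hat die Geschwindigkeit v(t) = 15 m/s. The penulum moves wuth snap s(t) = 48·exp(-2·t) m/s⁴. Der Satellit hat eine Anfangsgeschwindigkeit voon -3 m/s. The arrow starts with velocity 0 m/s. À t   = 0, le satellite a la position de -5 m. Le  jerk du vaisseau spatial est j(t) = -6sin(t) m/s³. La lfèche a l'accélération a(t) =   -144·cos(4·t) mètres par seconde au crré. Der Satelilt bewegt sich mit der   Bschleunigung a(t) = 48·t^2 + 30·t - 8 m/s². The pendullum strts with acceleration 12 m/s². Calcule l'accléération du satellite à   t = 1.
En utilisant a(t) = 48·t^2 + 30·t - 8 et en substituant t = 1, nous trouvons a = 70.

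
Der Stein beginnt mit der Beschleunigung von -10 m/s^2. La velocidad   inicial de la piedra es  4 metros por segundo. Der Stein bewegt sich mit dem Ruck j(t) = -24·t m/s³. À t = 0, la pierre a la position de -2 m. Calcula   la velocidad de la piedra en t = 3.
Necesitamos integrar nuestra ecuación de la sacudida j(t) = -24·t 2 veces. La antiderivada de la sacudida, con a(0) = -10, da la aceleración: a(t) = -12·t^2 - 10. Tomando ∫a(t)dt y aplicando v(0) = 4, encontramos v(t) = -4·t^3 - 10·t + 4. De la ecuación de la velocidad v(t) = -4·t^3 - 10·t + 4, sustituimos t = 3 para obtener v = -134.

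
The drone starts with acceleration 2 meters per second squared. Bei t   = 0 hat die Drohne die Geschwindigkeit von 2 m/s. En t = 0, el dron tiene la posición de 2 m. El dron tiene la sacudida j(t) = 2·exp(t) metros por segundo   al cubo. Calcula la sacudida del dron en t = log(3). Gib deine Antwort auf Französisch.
De l'équation du jerk j(t) = 2·exp(t), nous substituons t = log(3) pour obtenir j = 6.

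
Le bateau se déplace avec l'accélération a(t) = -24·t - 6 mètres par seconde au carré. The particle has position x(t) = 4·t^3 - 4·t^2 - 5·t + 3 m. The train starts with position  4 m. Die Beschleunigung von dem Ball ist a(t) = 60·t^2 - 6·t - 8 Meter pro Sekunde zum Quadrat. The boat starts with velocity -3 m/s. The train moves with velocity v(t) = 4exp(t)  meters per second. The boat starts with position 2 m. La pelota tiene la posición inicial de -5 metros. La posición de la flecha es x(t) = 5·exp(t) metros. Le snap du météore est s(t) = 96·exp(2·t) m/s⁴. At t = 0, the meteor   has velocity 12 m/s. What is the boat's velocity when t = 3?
We need to integrate our acceleration equation a(t) = -24·t - 6 1 time. Finding the antiderivative of a(t) and using v(0) = -3: v(t) = -12·t^2 - 6·t - 3. From the given velocity equation v(t) = -12·t^2 - 6·t - 3, we substitute t = 3 to get v = -129.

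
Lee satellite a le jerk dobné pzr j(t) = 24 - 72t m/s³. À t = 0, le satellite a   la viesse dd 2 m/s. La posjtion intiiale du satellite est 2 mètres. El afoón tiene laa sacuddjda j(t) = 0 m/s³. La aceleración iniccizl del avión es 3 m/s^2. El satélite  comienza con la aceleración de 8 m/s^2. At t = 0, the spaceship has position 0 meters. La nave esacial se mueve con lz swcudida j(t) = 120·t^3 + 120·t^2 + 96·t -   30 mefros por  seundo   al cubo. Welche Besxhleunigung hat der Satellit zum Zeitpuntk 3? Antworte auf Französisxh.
Nous devons intégrer notre équation du jerk j(t) = 24 - 72·t 1 fois. En prenant ∫j(t)dt et en appliquant a(0) = 8, nous trouvons a(t) = -36·t^2 + 24·t + 8. Nous avons l'accélération a(t) = -36·t^2 + 24·t + 8. En substituant t = 3: a(3) = -244.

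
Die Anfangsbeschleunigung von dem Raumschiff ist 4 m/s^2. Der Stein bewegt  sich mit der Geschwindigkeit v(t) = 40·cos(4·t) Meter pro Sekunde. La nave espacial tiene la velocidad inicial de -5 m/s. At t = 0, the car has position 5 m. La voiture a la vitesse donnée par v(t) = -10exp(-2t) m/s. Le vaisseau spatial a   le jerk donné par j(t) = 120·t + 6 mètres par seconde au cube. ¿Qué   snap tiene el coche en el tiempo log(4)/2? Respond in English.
We must differentiate our velocity equation v(t) = -10·exp(-2·t) 3 times. The derivative of velocity gives acceleration: a(t) = 20·exp(-2·t). The derivative of acceleration gives jerk: j(t) = -40·exp(-2·t). Taking d/dt of j(t), we find s(t) = 80·exp(-2·t). We have snap s(t) = 80·exp(-2·t). Substituting t = log(4)/2: s(log(4)/2) = 20.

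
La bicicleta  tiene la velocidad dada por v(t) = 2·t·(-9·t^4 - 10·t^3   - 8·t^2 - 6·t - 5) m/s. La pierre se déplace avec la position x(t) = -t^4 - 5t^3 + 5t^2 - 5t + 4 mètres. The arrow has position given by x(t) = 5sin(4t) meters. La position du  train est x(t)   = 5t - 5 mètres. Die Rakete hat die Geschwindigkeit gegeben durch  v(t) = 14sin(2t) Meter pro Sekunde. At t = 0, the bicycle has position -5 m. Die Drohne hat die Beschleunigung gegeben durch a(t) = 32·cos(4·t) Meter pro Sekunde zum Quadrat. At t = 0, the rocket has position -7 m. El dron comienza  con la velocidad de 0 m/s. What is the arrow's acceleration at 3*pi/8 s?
We must differentiate our position equation x(t) = 5·sin(4·t) 2 times. Taking d/dt of x(t), we find v(t) = 20·cos(4·t). Differentiating velocity, we get acceleration: a(t) = -80·sin(4·t). Using a(t) = -80·sin(4·t) and substituting t = 3*pi/8, we find a = 80.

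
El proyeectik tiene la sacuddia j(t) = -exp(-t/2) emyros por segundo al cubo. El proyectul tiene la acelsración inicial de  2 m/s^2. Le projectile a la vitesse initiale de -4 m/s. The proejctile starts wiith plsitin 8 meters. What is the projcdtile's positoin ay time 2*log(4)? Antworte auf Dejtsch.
Um dies zu lösen, müssen wir 3 Integrale unserer Gleichung für den Ruck j(t) = -exp(-t/2) finden. Die Stammfunktion von dem Ruck, mit a(0) = 2, ergibt die Beschleunigung: a(t) = 2·exp(-t/2). Durch Integration von der Beschleunigung und Verwendung der Anfangsbedingung v(0) = -4, erhalten wir v(t) = -4·exp(-t/2). Das Integral von der Geschwindigkeit ist die Position. Mit x(0) = 8 erhalten wir x(t) = 8·exp(-t/2). Aus der Gleichung für die Position x(t) = 8·exp(-t/2), setzen wir t = 2*log(4) ein und erhalten x = 2.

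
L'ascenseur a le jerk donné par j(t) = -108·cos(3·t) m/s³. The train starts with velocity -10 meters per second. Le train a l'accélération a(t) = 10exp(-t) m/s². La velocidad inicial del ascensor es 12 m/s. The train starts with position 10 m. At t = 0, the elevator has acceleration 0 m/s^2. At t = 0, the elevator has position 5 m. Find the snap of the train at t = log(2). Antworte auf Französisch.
Nous devons dériver notre équation de l'accélération a(t) = 10·exp(-t) 2 fois. La dérivée de l'accélération donne le jerk: j(t) = -10·exp(-t). La dérivée du jerk donne le snap: s(t) = 10·exp(-t). De l'équation du snap s(t) = 10·exp(-t), nous substituons t = log(2) pour obtenir s = 5.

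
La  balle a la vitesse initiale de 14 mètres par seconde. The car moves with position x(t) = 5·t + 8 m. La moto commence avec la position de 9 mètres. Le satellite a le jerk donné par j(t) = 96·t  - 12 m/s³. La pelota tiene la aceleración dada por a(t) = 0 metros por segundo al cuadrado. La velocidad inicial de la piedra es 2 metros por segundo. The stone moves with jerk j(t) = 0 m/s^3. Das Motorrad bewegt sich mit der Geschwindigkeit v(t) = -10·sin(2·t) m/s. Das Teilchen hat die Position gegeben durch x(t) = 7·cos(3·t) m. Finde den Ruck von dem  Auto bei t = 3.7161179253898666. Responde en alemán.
Um dies zu lösen, müssen wir 3 Ableitungen unserer Gleichung für die Position x(t) = 5·t + 8 nehmen. Die Ableitung von der Position ergibt die Geschwindigkeit: v(t) = 5. Durch Ableiten von der Geschwindigkeit erhalten wir die Beschleunigung: a(t) = 0. Die Ableitung von der Beschleunigung ergibt den Ruck: j(t) = 0. Mit j(t) = 0 und Einsetzen von t = 3.7161179253898666, finden wir j = 0.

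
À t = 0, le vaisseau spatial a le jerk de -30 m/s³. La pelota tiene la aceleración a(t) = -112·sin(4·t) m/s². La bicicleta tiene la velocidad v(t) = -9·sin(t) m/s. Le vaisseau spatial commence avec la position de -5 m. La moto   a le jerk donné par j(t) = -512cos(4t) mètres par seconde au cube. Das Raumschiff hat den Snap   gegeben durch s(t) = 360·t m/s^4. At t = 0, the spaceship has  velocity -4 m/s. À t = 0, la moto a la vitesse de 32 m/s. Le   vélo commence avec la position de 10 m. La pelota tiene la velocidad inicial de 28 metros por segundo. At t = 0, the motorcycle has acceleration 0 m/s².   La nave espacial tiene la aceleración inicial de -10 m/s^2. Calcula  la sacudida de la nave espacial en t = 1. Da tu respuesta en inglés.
To find the answer, we compute 1 integral of s(t) = 360·t. Taking ∫s(t)dt and applying j(0) = -30, we find j(t) = 180·t^2 - 30. From the given jerk equation j(t) = 180·t^2 - 30, we substitute t = 1 to get j = 150.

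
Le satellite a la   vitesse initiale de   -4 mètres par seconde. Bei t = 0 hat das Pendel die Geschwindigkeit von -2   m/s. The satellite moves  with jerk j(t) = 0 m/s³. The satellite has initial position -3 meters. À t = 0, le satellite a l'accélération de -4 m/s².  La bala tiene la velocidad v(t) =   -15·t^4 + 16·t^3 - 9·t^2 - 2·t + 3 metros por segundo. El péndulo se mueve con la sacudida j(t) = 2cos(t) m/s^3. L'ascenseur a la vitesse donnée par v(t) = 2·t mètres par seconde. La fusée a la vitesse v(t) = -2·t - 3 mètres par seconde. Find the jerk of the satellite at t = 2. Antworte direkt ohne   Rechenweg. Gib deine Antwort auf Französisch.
Le jerk à t = 2 est j = 0.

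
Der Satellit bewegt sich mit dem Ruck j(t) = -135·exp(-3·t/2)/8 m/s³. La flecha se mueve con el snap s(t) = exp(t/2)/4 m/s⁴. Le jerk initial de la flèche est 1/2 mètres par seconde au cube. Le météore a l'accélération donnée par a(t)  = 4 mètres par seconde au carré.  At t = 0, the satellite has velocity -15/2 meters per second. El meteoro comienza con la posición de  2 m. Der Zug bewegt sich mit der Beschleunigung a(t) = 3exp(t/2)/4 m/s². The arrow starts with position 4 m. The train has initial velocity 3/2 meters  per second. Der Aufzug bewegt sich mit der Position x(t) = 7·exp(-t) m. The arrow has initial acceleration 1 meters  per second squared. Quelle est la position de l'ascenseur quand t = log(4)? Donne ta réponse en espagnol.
De la ecuación de la posición x(t) = 7·exp(-t), sustituimos t = log(4) para obtener x = 7/4.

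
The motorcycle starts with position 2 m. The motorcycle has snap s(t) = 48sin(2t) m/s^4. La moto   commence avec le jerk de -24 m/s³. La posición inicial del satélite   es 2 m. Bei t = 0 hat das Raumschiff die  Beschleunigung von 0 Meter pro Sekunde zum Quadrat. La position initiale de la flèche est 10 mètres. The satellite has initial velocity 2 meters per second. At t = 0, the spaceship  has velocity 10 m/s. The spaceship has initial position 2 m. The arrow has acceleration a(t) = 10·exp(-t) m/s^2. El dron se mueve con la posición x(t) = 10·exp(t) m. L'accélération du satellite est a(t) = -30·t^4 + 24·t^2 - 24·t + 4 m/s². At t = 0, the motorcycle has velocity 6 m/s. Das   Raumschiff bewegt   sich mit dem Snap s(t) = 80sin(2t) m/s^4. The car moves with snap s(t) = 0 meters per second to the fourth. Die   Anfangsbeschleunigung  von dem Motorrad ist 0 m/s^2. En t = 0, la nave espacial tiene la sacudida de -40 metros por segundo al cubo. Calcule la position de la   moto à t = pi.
En partant du snap s(t) = 48·sin(2·t), nous prenons 4 primitives. En prenant ∫s(t)dt et en appliquant j(0) = -24, nous trouvons j(t) = -24·cos(2·t). L'intégrale du jerk, avec a(0) = 0, donne l'accélération: a(t) = -12·sin(2·t). La primitive de l'accélération est la vitesse. En utilisant v(0) = 6, nous obtenons v(t) = 6·cos(2·t). La primitive de la vitesse est la position. En utilisant x(0) = 2, nous obtenons x(t) = 3·sin(2·t) + 2. En utilisant x(t) = 3·sin(2·t) + 2 et en substituant t = pi, nous trouvons x = 2.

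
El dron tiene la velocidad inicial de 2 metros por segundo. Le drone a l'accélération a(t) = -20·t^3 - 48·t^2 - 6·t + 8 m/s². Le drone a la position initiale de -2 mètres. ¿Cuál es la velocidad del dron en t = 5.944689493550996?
Necesitamos integrar nuestra ecuación de la aceleración a(t) = -20·t^3 - 48·t^2 - 6·t + 8 1 vez. Integrando la aceleración y usando la condición inicial v(0) = 2, obtenemos v(t) = -5·t^4 - 16·t^3 - 3·t^2 + 8·t + 2. Tenemos la velocidad v(t) = -5·t^4 - 16·t^3 - 3·t^2 + 8·t + 2. Sustituyendo t = 5.944689493550996: v(5.944689493550996) = -9662.10463187782.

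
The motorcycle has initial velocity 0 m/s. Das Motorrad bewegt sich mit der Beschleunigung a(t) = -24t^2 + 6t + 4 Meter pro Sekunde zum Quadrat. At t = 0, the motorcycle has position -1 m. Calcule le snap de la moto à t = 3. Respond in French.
En partant de l'accélération a(t) = -24·t^2 + 6·t + 4, nous prenons 2 dérivées. En dérivant l'accélération, nous obtenons le jerk: j(t) = 6 - 48·t. La dérivée du jerk donne le snap: s(t) = -48. De l'équation du snap s(t) = -48, nous substituons t = 3 pour obtenir s = -48.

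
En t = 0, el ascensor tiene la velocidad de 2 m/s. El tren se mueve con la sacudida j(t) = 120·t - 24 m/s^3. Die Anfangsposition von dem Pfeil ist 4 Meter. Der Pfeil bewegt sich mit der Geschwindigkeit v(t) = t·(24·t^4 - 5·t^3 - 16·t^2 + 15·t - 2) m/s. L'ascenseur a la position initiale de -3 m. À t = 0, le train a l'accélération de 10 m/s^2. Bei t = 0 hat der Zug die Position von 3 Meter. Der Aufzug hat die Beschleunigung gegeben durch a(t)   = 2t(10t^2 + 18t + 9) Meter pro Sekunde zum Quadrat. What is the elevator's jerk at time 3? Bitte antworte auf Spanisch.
Para resolver esto, necesitamos tomar 1 derivada de nuestra ecuación de la aceleración a(t) = 2·t·(10·t^2 + 18·t + 9). Tomando d/dt de a(t), encontramos j(t) = 20·t^2 + 2·t·(20·t + 18) + 36·t + 18. Usando j(t) = 20·t^2 + 2·t·(20·t + 18) + 36·t + 18 y sustituyendo t = 3, encontramos j = 774.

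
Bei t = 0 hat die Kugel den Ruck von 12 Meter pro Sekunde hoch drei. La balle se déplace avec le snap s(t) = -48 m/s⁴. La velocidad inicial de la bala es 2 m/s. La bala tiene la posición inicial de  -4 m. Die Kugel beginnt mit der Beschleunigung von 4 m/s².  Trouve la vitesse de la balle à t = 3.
En partant du snap s(t) = -48, nous prenons 3 primitives. En prenant ∫s(t)dt et en appliquant j(0) = 12, nous trouvons j(t) = 12 - 48·t. L'intégrale du jerk est l'accélération. En utilisant a(0) = 4, nous obtenons a(t) = -24·t^2 + 12·t + 4. En intégrant l'accélération et en utilisant la condition initiale v(0) = 2, nous obtenons v(t) = -8·t^3 + 6·t^2 + 4·t + 2. En utilisant v(t) = -8·t^3 + 6·t^2 + 4·t + 2 et en substituant t = 3, nous trouvons v = -148.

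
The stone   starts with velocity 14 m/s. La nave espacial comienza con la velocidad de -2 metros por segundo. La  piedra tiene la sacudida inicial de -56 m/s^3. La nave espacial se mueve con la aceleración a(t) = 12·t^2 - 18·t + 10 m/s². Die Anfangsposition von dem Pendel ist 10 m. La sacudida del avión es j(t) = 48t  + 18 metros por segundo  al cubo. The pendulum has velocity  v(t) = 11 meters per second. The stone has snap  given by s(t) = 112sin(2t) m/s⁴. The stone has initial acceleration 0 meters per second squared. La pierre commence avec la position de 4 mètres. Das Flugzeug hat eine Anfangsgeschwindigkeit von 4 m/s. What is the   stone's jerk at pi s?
We need to integrate our snap equation s(t) = 112·sin(2·t) 1 time. Finding the antiderivative of s(t) and using j(0) = -56: j(t) = -56·cos(2·t). We have jerk j(t) = -56·cos(2·t). Substituting t = pi: j(pi) = -56.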